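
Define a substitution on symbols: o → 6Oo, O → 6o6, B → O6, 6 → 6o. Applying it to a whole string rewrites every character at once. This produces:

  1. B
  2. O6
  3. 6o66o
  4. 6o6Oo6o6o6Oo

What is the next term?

Apply φ to 6o6Oo6o6o6Oo symbol by symbol: 6→6o, o→6Oo, 6→6o, O→6o6, o→6Oo, 6→6o, o→6Oo, 6→6o, o→6Oo, 6→6o, O→6o6, o→6Oo; joined: 6o 6Oo 6o 6o6 6Oo 6o 6Oo 6o 6Oo 6o 6o6 6Oo.

6o6Oo6o6o66Oo6o6Oo6o6Oo6o6o66Oo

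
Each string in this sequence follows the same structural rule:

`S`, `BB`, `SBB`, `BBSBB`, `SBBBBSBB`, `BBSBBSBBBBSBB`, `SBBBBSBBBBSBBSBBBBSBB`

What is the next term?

This is a Fibonacci-style word recurrence s(k) = s(k−2)·s(k−1): e.g. S·BB = SBB.
The next term joins BBSBBSBBBBSBB and SBBBBSBBBBSBBSBBBBSBB.

BBSBBSBBBBSBBSBBBBSBBBBSBBSBBBBSBB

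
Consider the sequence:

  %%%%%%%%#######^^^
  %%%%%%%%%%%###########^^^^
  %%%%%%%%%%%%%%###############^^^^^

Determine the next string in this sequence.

Each string has the form %^{3n+2} #^{4n-1} ^^{n+1}, where the shown terms are n = 2, 3, 4.
At n = 5 the blocks have lengths 17, 19, 6.

%%%%%%%%%%%%%%%%%###################^^^^^^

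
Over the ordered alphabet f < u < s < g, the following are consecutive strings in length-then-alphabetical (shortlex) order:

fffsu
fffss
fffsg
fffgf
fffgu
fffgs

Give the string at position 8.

Advancing 2 positions from fffgs through fffgs → fffgg reaches term 8.

ffuff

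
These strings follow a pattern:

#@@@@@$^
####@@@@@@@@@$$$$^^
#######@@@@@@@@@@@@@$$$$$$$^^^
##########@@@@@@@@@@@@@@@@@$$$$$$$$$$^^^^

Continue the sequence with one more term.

Term n consists of 3n-2 #'s, followed by 4n+1 @'s, followed by 3n-2 $'s, followed by n ^'s (n = 1, 2, …).
For the next term, n = 5, so the run lengths are 13, 21, 13, 5.

#############@@@@@@@@@@@@@@@@@@@@@$$$$$$$$$$$$$^^^^^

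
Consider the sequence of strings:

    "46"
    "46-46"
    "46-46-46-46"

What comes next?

s(k+1) = s(k)·-·s(k) — each term doubles the last with '-' between the halves.
Doubling 46-46-46-46 with '-' between the halves:

46-46-46-46-46-46-46-46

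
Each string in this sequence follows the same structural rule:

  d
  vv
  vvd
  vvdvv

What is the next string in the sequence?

vvdvvvvd

From term 3 onward, concatenate the last term with the second-to-last: vv·d = vvd, vvd·vv = vvdvv, …
Continuing: vvdvv · vvd gives term 5.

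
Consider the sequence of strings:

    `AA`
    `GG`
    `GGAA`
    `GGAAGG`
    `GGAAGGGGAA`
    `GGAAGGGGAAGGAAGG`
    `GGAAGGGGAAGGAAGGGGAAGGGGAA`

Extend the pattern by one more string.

GGAAGGGGAAGGAAGGGGAAGGGGAAGGAAGGGGAAGGAAGG

Each term (from the third on) is the previous term followed by the one before it: term 3 = GG·AA = GGAA.
The next term joins GGAAGGGGAAGGAAGGGGAAGGGGAA and GGAAGGGGAAGGAAGG.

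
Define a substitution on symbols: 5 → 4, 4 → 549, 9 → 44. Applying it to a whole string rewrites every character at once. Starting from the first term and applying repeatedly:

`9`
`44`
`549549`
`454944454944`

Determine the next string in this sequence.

549454944549549549454944549549

Expanding 454944454944: 4→549, 5→4, 4→549, 9→44, 4→549, 4→549, 4→549, 5→4, 4→549, 9→44, 4→549, 4→549. Concatenated: 549 4 549 44 549 549 549 4 549 44 549 549.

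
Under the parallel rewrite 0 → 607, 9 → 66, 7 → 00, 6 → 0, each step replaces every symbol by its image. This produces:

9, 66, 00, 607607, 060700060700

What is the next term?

Expanding 060700060700: 0→607, 6→0, 0→607, 7→00, 0→607, 0→607, 0→607, 6→0, 0→607, 7→00, 0→607, 0→607. Concatenated: 607 0 607 00 607 607 607 0 607 00 607 607.

607060700607607607060700607607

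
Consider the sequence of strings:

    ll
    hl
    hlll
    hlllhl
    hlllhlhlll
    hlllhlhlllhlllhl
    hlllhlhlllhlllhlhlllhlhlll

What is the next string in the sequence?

hlllhlhlllhlllhlhlllhlhlllhlllhlhlllhlllhl

This is a Fibonacci-style word recurrence s(k) = s(k−1)·s(k−2): e.g. hl·ll = hlll.
Continuing: hlllhlhlllhlllhlhlllhlhlll · hlllhlhlllhlllhl gives term 8.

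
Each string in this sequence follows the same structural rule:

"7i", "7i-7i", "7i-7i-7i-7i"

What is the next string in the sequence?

7i-7i-7i-7i-7i-7i-7i-7i

s(k+1) = s(k)·-·s(k) — each term doubles the last with '-' between the halves.
One more doubling of 7i-7i-7i-7i gives the answer.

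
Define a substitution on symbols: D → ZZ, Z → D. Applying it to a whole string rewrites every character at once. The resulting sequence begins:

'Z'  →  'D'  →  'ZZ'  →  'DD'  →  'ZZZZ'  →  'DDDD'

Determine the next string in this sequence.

Apply φ to DDDD symbol by symbol: D→ZZ, D→ZZ, D→ZZ, D→ZZ; joined: ZZ ZZ ZZ ZZ.

ZZZZZZZZ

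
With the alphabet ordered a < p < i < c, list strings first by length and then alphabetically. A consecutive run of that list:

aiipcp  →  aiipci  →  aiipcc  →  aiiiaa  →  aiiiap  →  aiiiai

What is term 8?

Advancing 2 positions from aiiiai through aiiiai → aiiiac reaches term 8.

aiiipa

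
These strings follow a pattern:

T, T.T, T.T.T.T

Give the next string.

s(k+1) = s(k)·.·s(k) — each term doubles the last with '.' between the halves.
One more doubling of T.T.T.T gives the answer.

T.T.T.T.T.T.T.T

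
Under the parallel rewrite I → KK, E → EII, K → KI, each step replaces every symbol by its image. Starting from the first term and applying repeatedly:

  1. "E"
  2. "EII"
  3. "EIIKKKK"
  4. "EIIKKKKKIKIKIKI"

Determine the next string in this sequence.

EIIKKKKKIKIKIKIKIKKKIKKKIKKKIKK

Applying the rule to each of the 15 symbols of EIIKKKKKIKIKIKI gives the pieces EII KK KK KI KI KI KI KI KK KI KK KI KK KI KK, which concatenate to the answer.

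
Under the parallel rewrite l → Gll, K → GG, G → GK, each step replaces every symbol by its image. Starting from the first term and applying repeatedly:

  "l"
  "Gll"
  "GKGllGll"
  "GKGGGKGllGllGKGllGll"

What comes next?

φ(GKGGGKGllGllGKGllGll) expands symbol-by-symbol to GK GG GK GK GK GG GK Gll Gll GK Gll Gll GK GG GK Gll Gll GK Gll Gll; joining the 20 pieces gives the next term.

GKGGGKGKGKGGGKGllGllGKGllGllGKGGGKGllGllGKGllGll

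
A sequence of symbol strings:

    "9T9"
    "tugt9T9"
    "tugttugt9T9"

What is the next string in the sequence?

Every step adds tugt at the front: s(k+1) = tugt·s(k).
Applying this once more to tugttugt9T9:

tugttugttugt9T9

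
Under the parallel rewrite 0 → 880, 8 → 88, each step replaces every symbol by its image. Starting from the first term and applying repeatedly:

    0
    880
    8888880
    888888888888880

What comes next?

φ(888888888888880) expands symbol-by-symbol to 88 88 88 88 88 88 88 88 88 88 88 88 88 88 880; joining the 15 pieces gives the next term.

8888888888888888888888888888880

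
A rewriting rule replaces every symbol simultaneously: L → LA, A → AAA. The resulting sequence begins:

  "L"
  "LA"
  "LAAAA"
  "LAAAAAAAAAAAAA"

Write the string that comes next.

LAAAAAAAAAAAAAAAAAAAAAAAAAAAAAAAAAAAAAAAA

Replace each of the 14 characters of LAAAAAAAAAAAAA in place — LA AAA AAA AAA AAA AAA AAA AAA AAA AAA AAA AAA AAA AAA — and concatenate.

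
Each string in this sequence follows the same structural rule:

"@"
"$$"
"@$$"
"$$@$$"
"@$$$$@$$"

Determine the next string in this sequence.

$$@$$@$$$$@$$

From term 3 onward, concatenate the second-to-last term with the last: @·$$ = @$$, $$·@$$ = $$@$$, …
Continuing: $$@$$ · @$$$$@$$ gives term 6.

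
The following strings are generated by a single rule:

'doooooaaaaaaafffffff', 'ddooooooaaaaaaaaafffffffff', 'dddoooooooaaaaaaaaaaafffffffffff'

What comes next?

Term n consists of n-1 d's, followed by n+3 o's, followed by 2n+3 a's, followed by 2n+3 f's, where the shown terms are n = 2, 3, 4.
At n = 5 the blocks have lengths 4, 8, 13, 13.

ddddooooooooaaaaaaaaaaaaafffffffffffff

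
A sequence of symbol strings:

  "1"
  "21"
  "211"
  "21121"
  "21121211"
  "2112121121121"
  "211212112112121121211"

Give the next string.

From term 3 onward, concatenate the last term with the second-to-last: 21·1 = 211, 211·21 = 21121, …
The next term joins 211212112112121121211 and 2112121121121.

2112121121121211212112112121121121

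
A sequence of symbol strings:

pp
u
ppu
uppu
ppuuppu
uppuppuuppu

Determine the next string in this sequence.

This is a Fibonacci-style word recurrence s(k) = s(k−2)·s(k−1): e.g. pp·u = ppu.
Continuing: ppuuppu · uppuppuuppu gives term 7.

ppuuppuuppuppuuppu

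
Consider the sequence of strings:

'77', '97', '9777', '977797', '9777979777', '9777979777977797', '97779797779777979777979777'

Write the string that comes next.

From term 3 onward, concatenate the last term with the second-to-last: 97·77 = 9777, 9777·97 = 977797, …
So term 8 is 97779797779777979777979777·9777979777977797.

977797977797779797779797779777979777977797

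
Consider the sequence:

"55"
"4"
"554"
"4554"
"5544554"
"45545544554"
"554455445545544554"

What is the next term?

45545544554554455445545544554

Each term (from the third on) is the two preceding terms concatenated in order: term 3 = 55·4 = 554.
The next term joins 45545544554 and 554455445545544554.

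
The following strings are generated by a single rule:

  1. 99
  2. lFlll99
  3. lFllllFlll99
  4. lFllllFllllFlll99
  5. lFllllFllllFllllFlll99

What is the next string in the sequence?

Each term is the previous one with lFlll prepended.
One more step from lFllllFllllFllllFlll99 gives the answer.

lFllllFllllFllllFllllFlll99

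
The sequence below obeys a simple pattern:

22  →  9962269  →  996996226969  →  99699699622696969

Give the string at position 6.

Every step adds 996 to the front and 69 to the end of the previous string.
From 99699699622696969, 2 further steps: 99699699622696969 → 9969969969962269696969 → (answer).

996996996996996226969696969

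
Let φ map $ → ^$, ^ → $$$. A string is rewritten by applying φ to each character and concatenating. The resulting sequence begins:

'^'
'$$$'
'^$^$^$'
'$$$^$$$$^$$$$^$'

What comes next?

φ($$$^$$$$^$$$$^$) expands symbol-by-symbol to ^$ ^$ ^$ $$$ ^$ ^$ ^$ ^$ $$$ ^$ ^$ ^$ ^$ $$$ ^$; joining the 15 pieces gives the next term.

^$^$^$$$$^$^$^$^$$$$^$^$^$^$$$$^$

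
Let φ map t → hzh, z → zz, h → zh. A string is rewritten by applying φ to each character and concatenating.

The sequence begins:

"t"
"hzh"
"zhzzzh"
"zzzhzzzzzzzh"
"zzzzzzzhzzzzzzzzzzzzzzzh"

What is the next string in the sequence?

φ(zzzzzzzhzzzzzzzzzzzzzzzh) expands symbol-by-symbol to zz zz zz zz zz zz zz zh zz zz zz zz zz zz zz zz zz zz zz zz zz zz zz zh; joining the 24 pieces gives the next term.

zzzzzzzzzzzzzzzhzzzzzzzzzzzzzzzzzzzzzzzzzzzzzzzh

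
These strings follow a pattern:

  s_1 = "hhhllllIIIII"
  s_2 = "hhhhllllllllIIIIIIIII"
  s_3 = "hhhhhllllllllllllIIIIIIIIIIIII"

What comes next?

The n-th term is n+2 h's then 4n l's then 4n+1 I's (n = 1, 2, …).
For the next term, n = 4, so the run lengths are 6, 16, 17.

hhhhhhllllllllllllllllIIIIIIIIIIIIIIIII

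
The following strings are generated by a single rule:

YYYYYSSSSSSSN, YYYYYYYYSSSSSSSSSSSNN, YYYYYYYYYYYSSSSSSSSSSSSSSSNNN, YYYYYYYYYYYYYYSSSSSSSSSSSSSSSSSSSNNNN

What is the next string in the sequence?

Reading off run lengths: Y runs 5, 8, 11, 14; S runs 7, 11, 15, 19; N runs 1, 2, 3, 4 — each is linear in n (n = 1, 2, …).
For the next term, n = 5, so the run lengths are 17, 23, 5.

YYYYYYYYYYYYYYYYYSSSSSSSSSSSSSSSSSSSSSSSNNNNN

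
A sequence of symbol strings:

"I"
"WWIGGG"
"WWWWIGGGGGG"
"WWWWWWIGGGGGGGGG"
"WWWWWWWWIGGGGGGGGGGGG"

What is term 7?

Each term wraps the previous one in WW on the left and GGG on the right.
From WWWWWWWWIGGGGGGGGGGGG, 2 further steps: WWWWWWWWIGGGGGGGGGGGG → WWWWWWWWWWIGGGGGGGGGGGGGGG → (answer).

WWWWWWWWWWWWIGGGGGGGGGGGGGGGGGG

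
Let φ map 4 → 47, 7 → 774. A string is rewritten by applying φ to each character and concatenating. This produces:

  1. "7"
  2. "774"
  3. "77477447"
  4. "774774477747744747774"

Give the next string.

7747744777477447477747747744777477447477744777477477447

Applying the rule to each of the 21 symbols of 774774477747744747774 gives the pieces 774 774 47 774 774 47 47 774 774 774 47 774 774 47 47 774 47 774 774 774 47, which concatenate to the answer.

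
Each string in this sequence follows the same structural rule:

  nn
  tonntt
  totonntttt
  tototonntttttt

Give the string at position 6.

tototototonntttttttttt

Each term wraps the previous one in to on the left and tt on the right.
From tototonntttttt, 2 further steps: tototonntttttt → totototonntttttttt → (answer).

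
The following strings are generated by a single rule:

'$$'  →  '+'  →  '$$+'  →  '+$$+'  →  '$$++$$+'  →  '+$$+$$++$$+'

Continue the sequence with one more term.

From term 3 onward, concatenate the second-to-last term with the last: $$·+ = $$+, +·$$+ = +$$+, …
Continuing: $$++$$+ · +$$+$$++$$+ gives term 7.

$$++$$++$$+$$++$$+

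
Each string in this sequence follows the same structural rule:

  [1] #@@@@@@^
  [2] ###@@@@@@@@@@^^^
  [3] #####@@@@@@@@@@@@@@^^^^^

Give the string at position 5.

#########@@@@@@@@@@@@@@@@@@@@@@^^^^^^^^^

Each string has the form #^{2n-1} @^{4n+2} ^^{2n-1} (n = 1, 2, …).
At n = 5 the blocks have lengths 9, 22, 9.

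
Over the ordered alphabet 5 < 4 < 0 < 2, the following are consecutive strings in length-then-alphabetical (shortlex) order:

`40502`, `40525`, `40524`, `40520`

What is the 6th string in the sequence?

Stepping forward 2 times from 40520: 40520 → 40522, then the target.

40455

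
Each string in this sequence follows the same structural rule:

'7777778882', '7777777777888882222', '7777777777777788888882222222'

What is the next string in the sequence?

7777777777777777778888888882222222222

Term n consists of 4n+2 7's, followed by 2n+1 8's, followed by 3n-2 2's (n = 1, 2, …).
For the next term, n = 4, so the run lengths are 18, 9, 10.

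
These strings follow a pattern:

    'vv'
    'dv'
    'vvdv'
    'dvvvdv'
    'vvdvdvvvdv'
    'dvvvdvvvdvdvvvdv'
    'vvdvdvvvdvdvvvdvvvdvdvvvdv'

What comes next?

This is a Fibonacci-style word recurrence s(k) = s(k−2)·s(k−1): e.g. vv·dv = vvdv.
The next term joins dvvvdvvvdvdvvvdv and vvdvdvvvdvdvvvdvvvdvdvvvdv.

dvvvdvvvdvdvvvdvvvdvdvvvdvdvvvdvvvdvdvvvdv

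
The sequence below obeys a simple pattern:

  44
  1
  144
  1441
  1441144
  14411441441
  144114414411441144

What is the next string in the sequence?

14411441441144114414411441441

Each term (from the third on) is the previous term followed by the one before it: term 3 = 1·44 = 144.
Continuing: 144114414411441144 · 14411441441 gives term 8.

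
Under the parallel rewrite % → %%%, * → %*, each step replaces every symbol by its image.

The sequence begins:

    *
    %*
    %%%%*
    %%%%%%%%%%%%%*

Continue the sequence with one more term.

Rewriting the 14 symbols of %%%%%%%%%%%%%* one by one yields %%% %%% %%% %%% %%% %%% %%% %%% %%% %%% %%% %%% %%% %*; concatenated:

%%%%%%%%%%%%%%%%%%%%%%%%%%%%%%%%%%%%%%%%*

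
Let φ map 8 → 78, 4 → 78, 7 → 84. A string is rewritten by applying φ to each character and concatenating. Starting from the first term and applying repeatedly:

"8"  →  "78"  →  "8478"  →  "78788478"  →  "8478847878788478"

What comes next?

φ(8478847878788478) expands symbol-by-symbol to 78 78 84 78 78 78 84 78 84 78 84 78 78 78 84 78; joining the 16 pieces gives the next term.

78788478787884788478847878788478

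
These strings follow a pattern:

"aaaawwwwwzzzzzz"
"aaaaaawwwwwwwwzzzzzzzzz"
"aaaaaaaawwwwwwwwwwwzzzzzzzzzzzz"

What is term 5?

Reading off run lengths: a runs 4, 6, 8; w runs 5, 8, 11; z runs 6, 9, 12 — each is linear in n, where the shown terms are n = 2, 3, 4.
At n = 6 the blocks have lengths 12, 17, 18.

aaaaaaaaaaaawwwwwwwwwwwwwwwwwzzzzzzzzzzzzzzzzzz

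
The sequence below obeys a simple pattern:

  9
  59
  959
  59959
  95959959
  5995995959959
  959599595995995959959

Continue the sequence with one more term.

5995995959959959599595995995959959

Each term (from the third on) is the two preceding terms concatenated in order: term 3 = 9·59 = 959.
So term 8 is 5995995959959·959599595995995959959.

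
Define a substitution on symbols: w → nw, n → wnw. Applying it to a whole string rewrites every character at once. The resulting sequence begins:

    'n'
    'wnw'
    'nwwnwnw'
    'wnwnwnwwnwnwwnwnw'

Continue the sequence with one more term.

Applying the rule to each of the 17 symbols of wnwnwnwwnwnwwnwnw gives the pieces nw wnw nw wnw nw wnw nw nw wnw nw wnw nw nw wnw nw wnw nw, which concatenate to the answer.

nwwnwnwwnwnwwnwnwnwwnwnwwnwnwnwwnwnwwnwnw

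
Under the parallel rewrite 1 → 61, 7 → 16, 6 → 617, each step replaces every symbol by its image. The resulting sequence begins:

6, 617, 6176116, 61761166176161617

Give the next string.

Rewriting the 17 symbols of 61761166176161617 one by one yields 617 61 16 617 61 61 617 617 61 16 617 61 617 61 617 61 16; concatenated:

61761166176161617617611661761617616176116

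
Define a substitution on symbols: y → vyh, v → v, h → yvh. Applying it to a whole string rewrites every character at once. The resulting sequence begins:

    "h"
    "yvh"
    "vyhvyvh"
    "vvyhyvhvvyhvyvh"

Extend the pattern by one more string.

Replace each of the 15 characters of vvyhyvhvvyhvyvh in place — v v vyh yvh vyh v yvh v v vyh yvh v vyh v yvh — and concatenate.

vvvyhyvhvyhvyvhvvvyhyvhvvyhvyvh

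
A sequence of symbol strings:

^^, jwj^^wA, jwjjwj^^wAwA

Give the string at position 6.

jwjjwjjwjjwjjwj^^wAwAwAwAwA

Each term wraps the previous one in jwj on the left and wA on the right.
From jwjjwj^^wAwA, 3 further steps: jwjjwj^^wAwA → jwjjwjjwj^^wAwAwA → jwjjwjjwjjwj^^wAwAwAwA → (answer).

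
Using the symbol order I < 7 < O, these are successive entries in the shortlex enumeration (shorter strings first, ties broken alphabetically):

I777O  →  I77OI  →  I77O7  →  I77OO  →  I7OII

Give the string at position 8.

Continuing the enumeration 3 steps past I7OII: I7OII → I7OI7 → I7OIO → (answer).

I7O7I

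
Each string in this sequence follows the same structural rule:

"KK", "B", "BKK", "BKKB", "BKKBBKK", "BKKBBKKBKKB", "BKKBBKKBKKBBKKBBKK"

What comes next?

BKKBBKKBKKBBKKBBKKBKKBBKKBKKB

Each term (from the third on) is the previous term followed by the one before it: term 3 = B·KK = BKK.
The next term joins BKKBBKKBKKBBKKBBKK and BKKBBKKBKKB.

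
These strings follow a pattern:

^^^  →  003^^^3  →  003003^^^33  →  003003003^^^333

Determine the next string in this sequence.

003003003003^^^3333

Every step adds 003 to the front and 3 to the end of the previous string.
One more step from 003003003^^^333 gives the answer.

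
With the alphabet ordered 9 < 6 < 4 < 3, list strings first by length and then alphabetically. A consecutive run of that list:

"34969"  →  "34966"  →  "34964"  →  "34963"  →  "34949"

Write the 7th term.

34944

Stepping forward 2 times from 34949: 34949 → 34946, then the target.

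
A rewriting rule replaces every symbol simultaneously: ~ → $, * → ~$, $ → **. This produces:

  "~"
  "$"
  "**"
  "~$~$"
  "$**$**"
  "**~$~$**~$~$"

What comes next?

Rewriting each symbol of **~$~$**~$~$: *→~$, *→~$, ~→$, $→**, ~→$, $→**, *→~$, *→~$, ~→$, $→**, ~→$, $→**, which concatenates to ~$ ~$ $ ** $ ** ~$ ~$ $ ** $ **.

~$~$$**$**~$~$$**$**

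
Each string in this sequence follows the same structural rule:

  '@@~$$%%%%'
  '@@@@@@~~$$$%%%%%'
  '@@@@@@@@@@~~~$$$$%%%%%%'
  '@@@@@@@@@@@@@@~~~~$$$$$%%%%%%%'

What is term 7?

Each string has the form @^{4n-2} ~^{n} $^{n+1} %^{n+3} (n = 1, 2, …).
At n = 7 the blocks have lengths 26, 7, 8, 10.

@@@@@@@@@@@@@@@@@@@@@@@@@@~~~~~~~$$$$$$$$%%%%%%%%%%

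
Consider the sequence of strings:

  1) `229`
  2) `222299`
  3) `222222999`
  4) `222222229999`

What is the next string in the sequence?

222222222299999

The n-th term is 2n 2's then n 9's (n = 1, 2, …).
For the next term, n = 5, so the run lengths are 10, 5.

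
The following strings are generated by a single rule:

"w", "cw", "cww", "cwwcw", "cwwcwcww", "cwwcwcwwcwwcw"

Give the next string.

cwwcwcwwcwwcwcwwcwcww

Each term (from the third on) is the previous term followed by the one before it: term 3 = cw·w = cww.
Continuing: cwwcwcwwcwwcw · cwwcwcww gives term 7.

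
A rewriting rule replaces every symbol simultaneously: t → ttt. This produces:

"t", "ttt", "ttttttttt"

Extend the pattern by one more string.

Apply φ to ttttttttt symbol by symbol: t→ttt, t→ttt, t→ttt, t→ttt, t→ttt, t→ttt, t→ttt, t→ttt, t→ttt; joined: ttt ttt ttt ttt ttt ttt ttt ttt ttt.

ttttttttttttttttttttttttttt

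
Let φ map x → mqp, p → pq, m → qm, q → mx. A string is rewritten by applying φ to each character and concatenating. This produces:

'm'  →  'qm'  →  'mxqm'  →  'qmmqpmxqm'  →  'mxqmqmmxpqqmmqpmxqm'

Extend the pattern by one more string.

qmmqpmxqmmxqmqmmqppqmxmxqmqmmxpqqmmqpmxqm

φ(mxqmqmmxpqqmmqpmxqm) expands symbol-by-symbol to qm mqp mx qm mx qm qm mqp pq mx mx qm qm mx pq qm mqp mx qm; joining the 19 pieces gives the next term.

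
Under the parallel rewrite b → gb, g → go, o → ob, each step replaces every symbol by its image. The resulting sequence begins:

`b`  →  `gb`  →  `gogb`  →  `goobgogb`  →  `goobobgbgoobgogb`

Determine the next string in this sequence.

goobobgbobgbgogbgoobobgbgoobgogb

Applying the rule to each of the 16 symbols of goobobgbgoobgogb gives the pieces go ob ob gb ob gb go gb go ob ob gb go ob go gb, which concatenate to the answer.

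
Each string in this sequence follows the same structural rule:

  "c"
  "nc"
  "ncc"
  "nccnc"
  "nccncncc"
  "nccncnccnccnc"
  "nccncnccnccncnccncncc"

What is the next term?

nccncnccnccncnccncnccnccncnccnccnc

Each term (from the third on) is the previous term followed by the one before it: term 3 = nc·c = ncc.
Continuing: nccncnccnccncnccncncc · nccncnccnccnc gives term 8.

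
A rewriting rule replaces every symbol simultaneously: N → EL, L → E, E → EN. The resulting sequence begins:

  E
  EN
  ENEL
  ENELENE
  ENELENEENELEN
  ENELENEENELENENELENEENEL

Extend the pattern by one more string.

Rewriting the 24 symbols of ENELENEENELENENELENEENEL one by one yields EN EL EN E EN EL EN EN EL EN E EN EL EN EL EN E EN EL EN EN EL EN E; concatenated:

ENELENEENELENENELENEENELENELENEENELENENELENE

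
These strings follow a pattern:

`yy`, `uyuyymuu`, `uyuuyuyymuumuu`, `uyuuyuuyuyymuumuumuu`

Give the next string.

Every step adds uyu to the front and muu to the end of the previous string.
So the next term is uyu·uyuuyuuyuyymuumuumuu·muu.

uyuuyuuyuuyuyymuumuumuumuu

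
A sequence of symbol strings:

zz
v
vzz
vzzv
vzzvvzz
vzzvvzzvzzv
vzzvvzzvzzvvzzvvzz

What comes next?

vzzvvzzvzzvvzzvvzzvzzvvzzvzzv

This is a Fibonacci-style word recurrence s(k) = s(k−1)·s(k−2): e.g. v·zz = vzz.
Continuing: vzzvvzzvzzvvzzvvzz · vzzvvzzvzzv gives term 8.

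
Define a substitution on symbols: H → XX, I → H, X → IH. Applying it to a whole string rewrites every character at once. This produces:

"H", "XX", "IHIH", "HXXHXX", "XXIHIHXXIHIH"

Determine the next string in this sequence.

Rewriting each symbol of XXIHIHXXIHIH: X→IH, X→IH, I→H, H→XX, I→H, H→XX, X→IH, X→IH, I→H, H→XX, I→H, H→XX, which concatenates to IH IH H XX H XX IH IH H XX H XX.

IHIHHXXHXXIHIHHXXHXX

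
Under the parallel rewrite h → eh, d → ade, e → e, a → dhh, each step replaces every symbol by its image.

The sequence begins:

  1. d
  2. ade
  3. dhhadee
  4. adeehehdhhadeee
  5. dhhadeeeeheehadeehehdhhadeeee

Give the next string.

adeehehdhhadeeeeeeheeehdhhadeeeeheehadeehehdhhadeeeee

Applying the rule to each of the 29 symbols of dhhadeeeeheehadeehehdhhadeeee gives the pieces ade eh eh dhh ade e e e e eh e e eh dhh ade e e eh e eh ade eh eh dhh ade e e e e, which concatenate to the answer.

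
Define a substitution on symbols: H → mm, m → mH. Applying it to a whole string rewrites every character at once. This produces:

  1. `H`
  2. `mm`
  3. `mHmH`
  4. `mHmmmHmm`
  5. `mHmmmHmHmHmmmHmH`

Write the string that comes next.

Replace each of the 16 characters of mHmmmHmHmHmmmHmH in place — mH mm mH mH mH mm mH mm mH mm mH mH mH mm mH mm — and concatenate.

mHmmmHmHmHmmmHmmmHmmmHmHmHmmmHmm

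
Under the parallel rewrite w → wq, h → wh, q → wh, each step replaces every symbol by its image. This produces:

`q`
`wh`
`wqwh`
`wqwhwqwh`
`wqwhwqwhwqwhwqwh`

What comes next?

Rewriting the 16 symbols of wqwhwqwhwqwhwqwh one by one yields wq wh wq wh wq wh wq wh wq wh wq wh wq wh wq wh; concatenated:

wqwhwqwhwqwhwqwhwqwhwqwhwqwhwqwh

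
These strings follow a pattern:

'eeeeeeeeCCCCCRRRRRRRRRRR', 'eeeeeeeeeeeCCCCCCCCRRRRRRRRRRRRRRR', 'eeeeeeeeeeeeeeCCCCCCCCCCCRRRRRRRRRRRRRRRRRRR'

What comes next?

eeeeeeeeeeeeeeeeeCCCCCCCCCCCCCCRRRRRRRRRRRRRRRRRRRRRRR

Term n consists of 3n+2 e's, followed by 3n-1 C's, followed by 4n+3 R's, where the shown terms are n = 2, 3, 4.
For the next term, n = 5, so the run lengths are 17, 14, 23.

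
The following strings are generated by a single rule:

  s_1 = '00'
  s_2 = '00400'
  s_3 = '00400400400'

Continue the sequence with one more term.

s(k+1) = s(k)·4·s(k) — each term doubles the last with '4' between the halves.
One more doubling of 00400400400 gives the answer.

00400400400400400400400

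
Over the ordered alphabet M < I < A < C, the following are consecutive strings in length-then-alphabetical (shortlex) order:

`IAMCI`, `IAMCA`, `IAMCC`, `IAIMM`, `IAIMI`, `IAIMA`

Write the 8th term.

Continuing the enumeration 2 steps past IAIMA: IAIMA → IAIMC → (answer).

IAIIM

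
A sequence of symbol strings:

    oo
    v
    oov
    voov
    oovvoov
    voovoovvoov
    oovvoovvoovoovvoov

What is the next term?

From term 3 onward, concatenate the second-to-last term with the last: oo·v = oov, v·oov = voov, …
The next term joins voovoovvoov and oovvoovvoovoovvoov.

voovoovvoovoovvoovvoovoovvoov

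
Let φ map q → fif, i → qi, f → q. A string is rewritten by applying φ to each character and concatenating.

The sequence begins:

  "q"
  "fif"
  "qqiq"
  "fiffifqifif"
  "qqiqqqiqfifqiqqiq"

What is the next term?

Applying the rule to each of the 17 symbols of qqiqqqiqfifqiqqiq gives the pieces fif fif qi fif fif fif qi fif q qi q fif qi fif fif qi fif, which concatenate to the answer.

fiffifqififfiffifqififqqiqfifqififfifqifif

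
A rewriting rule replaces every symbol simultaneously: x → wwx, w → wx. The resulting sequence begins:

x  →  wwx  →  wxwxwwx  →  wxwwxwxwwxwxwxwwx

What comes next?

wxwwxwxwxwwxwxwwxwxwxwwxwxwwxwxwwxwxwxwwx

Replace each of the 17 characters of wxwwxwxwwxwxwxwwx in place — wx wwx wx wx wwx wx wwx wx wx wwx wx wwx wx wwx wx wx wwx — and concatenate.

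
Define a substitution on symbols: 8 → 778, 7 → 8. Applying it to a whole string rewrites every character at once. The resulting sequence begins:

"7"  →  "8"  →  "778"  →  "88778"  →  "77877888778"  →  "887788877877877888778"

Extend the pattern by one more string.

Applying the rule to each of the 21 symbols of 887788877877877888778 gives the pieces 778 778 8 8 778 778 778 8 8 778 8 8 778 8 8 778 778 778 8 8 778, which concatenate to the answer.

7787788877877877888778887788877877877888778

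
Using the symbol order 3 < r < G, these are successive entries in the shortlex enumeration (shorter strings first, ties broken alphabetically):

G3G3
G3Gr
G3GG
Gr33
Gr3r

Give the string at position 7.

Stepping forward 2 times from Gr3r: Gr3r → Gr3G, then the target.

Grr3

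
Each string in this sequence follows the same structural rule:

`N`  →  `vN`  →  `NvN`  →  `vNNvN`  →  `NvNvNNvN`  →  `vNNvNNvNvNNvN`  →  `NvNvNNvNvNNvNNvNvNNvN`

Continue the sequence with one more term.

From term 3 onward, concatenate the second-to-last term with the last: N·vN = NvN, vN·NvN = vNNvN, …
The next term joins vNNvNNvNvNNvN and NvNvNNvNvNNvNNvNvNNvN.

vNNvNNvNvNNvNNvNvNNvNvNNvNNvNvNNvN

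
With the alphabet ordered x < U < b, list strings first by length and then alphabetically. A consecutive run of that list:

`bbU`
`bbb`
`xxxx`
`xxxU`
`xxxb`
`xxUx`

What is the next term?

xxUU

The successor of xxUx increments the rightmost position that isn't already b and resets every position after it to x.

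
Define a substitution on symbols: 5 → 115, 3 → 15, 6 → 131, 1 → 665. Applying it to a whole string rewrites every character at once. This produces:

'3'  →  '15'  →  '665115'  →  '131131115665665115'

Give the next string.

Rewriting the 18 symbols of 131131115665665115 one by one yields 665 15 665 665 15 665 665 665 115 131 131 115 131 131 115 665 665 115; concatenated:

6651566566515665665665115131131115131131115665665115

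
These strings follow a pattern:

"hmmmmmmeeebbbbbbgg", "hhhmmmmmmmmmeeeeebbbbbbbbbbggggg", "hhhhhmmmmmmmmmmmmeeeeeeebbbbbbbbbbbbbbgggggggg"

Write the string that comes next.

hhhhhhhmmmmmmmmmmmmmmmeeeeeeeeebbbbbbbbbbbbbbbbbbggggggggggg

The n-th term is 2n-1 h's then 3n+3 m's then 2n+1 e's then 4n+2 b's then 3n-1 g's (n = 1, 2, …).
At n = 4 the blocks have lengths 7, 15, 9, 18, 11.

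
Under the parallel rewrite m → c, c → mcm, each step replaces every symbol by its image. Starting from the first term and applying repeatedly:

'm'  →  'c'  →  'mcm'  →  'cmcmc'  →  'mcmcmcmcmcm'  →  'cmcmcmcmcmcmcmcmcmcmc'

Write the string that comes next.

mcmcmcmcmcmcmcmcmcmcmcmcmcmcmcmcmcmcmcmcmcm

Applying the rule to each of the 21 symbols of cmcmcmcmcmcmcmcmcmcmc gives the pieces mcm c mcm c mcm c mcm c mcm c mcm c mcm c mcm c mcm c mcm c mcm, which concatenate to the answer.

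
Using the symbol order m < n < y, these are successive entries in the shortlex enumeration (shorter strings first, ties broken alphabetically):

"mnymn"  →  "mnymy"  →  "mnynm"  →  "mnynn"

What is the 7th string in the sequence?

mnyyn

Continuing the enumeration 3 steps past mnynn: mnynn → mnyny → mnyym → (answer).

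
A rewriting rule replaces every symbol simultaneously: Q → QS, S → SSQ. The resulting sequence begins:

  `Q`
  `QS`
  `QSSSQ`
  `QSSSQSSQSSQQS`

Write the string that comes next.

Rewriting the 13 symbols of QSSSQSSQSSQQS one by one yields QS SSQ SSQ SSQ QS SSQ SSQ QS SSQ SSQ QS QS SSQ; concatenated:

QSSSQSSQSSQQSSSQSSQQSSSQSSQQSQSSSQ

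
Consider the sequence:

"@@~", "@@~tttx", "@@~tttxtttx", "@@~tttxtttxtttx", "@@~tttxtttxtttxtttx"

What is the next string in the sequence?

Each term is the previous one with tttx appended.
Applying this once more to @@~tttxtttxtttxtttx:

@@~tttxtttxtttxtttxtttx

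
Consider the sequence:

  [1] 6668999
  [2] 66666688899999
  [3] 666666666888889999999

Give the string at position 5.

The n-th term is 3n 6's then 2n-1 8's then 2n+1 9's (n = 1, 2, …).
At n = 5 the blocks have lengths 15, 9, 11.

66666666666666688888888899999999999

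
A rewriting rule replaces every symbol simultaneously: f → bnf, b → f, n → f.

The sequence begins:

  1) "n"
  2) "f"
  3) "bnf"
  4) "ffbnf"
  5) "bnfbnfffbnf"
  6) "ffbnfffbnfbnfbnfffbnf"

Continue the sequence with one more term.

bnfbnfffbnfbnfbnfffbnfffbnfffbnfbnfbnfffbnf

Applying the rule to each of the 21 symbols of ffbnfffbnfbnfbnfffbnf gives the pieces bnf bnf f f bnf bnf bnf f f bnf f f bnf f f bnf bnf bnf f f bnf, which concatenate to the answer.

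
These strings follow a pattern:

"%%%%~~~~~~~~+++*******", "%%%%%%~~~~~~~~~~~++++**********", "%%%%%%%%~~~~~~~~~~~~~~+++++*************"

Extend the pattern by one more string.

The n-th term is 2n %'s then 3n+2 ~'s then n+1 +'s then 3n+1 *'s, where the shown terms are n = 2, 3, 4.
At n = 5 the blocks have lengths 10, 17, 6, 16.

%%%%%%%%%%~~~~~~~~~~~~~~~~~++++++****************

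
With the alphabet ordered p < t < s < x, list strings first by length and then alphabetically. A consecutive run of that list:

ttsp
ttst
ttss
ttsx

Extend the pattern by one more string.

ttxp

The successor of ttsx increments the rightmost position that isn't already x and resets every position after it to p.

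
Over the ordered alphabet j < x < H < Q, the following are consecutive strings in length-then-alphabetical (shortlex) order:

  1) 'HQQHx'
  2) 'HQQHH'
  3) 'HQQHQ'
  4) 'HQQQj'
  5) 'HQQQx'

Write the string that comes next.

Find the rightmost character of HQQQx below Q, bump it to the next letter, and reset everything to its right to j.

HQQQH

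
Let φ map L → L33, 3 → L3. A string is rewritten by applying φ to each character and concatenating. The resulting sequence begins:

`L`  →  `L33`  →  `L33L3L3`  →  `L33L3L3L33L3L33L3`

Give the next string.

Rewriting the 17 symbols of L33L3L3L33L3L33L3 one by one yields L33 L3 L3 L33 L3 L33 L3 L33 L3 L3 L33 L3 L33 L3 L3 L33 L3; concatenated:

L33L3L3L33L3L33L3L33L3L3L33L3L33L3L3L33L3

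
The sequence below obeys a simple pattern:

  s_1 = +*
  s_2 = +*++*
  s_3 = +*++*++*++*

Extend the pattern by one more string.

+*++*++*++*++*++*++*++*

s(k+1) = s(k)·+·s(k) — each term doubles the last with '+' between the halves.
So the next term is two copies of +*++*++*++* with '+' between the halves.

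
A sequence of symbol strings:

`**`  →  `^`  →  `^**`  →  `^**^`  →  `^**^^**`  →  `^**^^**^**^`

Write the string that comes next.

^**^^**^**^^**^^**

Each term (from the third on) is the previous term followed by the one before it: term 3 = ^·** = ^**.
Continuing: ^**^^**^**^ · ^**^^** gives term 7.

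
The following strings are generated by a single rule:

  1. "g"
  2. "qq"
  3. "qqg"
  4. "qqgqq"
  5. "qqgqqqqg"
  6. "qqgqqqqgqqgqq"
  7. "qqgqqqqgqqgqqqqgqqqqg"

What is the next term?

qqgqqqqgqqgqqqqgqqqqgqqgqqqqgqqgqq

From term 3 onward, concatenate the last term with the second-to-last: qq·g = qqg, qqg·qq = qqgqq, …
Continuing: qqgqqqqgqqgqqqqgqqqqg · qqgqqqqgqqgqq gives term 8.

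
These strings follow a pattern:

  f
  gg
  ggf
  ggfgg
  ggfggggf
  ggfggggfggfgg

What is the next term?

This is a Fibonacci-style word recurrence s(k) = s(k−1)·s(k−2): e.g. gg·f = ggf.
The next term joins ggfggggfggfgg and ggfggggf.

ggfggggfggfggggfggggf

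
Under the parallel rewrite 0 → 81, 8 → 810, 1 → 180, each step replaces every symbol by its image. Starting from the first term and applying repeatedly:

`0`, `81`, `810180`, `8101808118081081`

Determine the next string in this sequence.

Rewriting the 16 symbols of 8101808118081081 one by one yields 810 180 81 180 810 81 810 180 180 810 81 810 180 81 810 180; concatenated:

81018081180810818101801808108181018081810180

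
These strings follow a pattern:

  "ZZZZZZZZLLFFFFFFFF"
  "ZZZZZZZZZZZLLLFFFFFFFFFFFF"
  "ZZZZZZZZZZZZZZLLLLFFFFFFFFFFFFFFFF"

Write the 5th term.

ZZZZZZZZZZZZZZZZZZZZLLLLLLFFFFFFFFFFFFFFFFFFFFFFFF

The n-th term is 3n+2 Z's then n L's then 4n F's, where the shown terms are n = 2, 3, 4.
Setting n = 6 gives 20, 6, 24 characters in each block.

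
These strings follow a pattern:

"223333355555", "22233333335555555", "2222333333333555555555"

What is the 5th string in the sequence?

Reading off run lengths: 2 runs 2, 3, 4; 3 runs 5, 7, 9; 5 runs 5, 7, 9 — each is linear in n, where the shown terms are n = 2, 3, 4.
For term 5, n = 6, so the run lengths are 6, 13, 13.

22222233333333333335555555555555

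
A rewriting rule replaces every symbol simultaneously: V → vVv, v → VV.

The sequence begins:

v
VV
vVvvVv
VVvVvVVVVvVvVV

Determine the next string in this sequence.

Rewriting the 14 symbols of VVvVvVVVVvVvVV one by one yields vVv vVv VV vVv VV vVv vVv vVv vVv VV vVv VV vVv vVv; concatenated:

vVvvVvVVvVvVVvVvvVvvVvvVvVVvVvVVvVvvVv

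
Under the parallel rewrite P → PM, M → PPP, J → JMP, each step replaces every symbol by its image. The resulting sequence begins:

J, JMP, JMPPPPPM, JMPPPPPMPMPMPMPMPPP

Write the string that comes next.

Rewriting the 19 symbols of JMPPPPPMPMPMPMPMPPP one by one yields JMP PPP PM PM PM PM PM PPP PM PPP PM PPP PM PPP PM PPP PM PM PM; concatenated:

JMPPPPPMPMPMPMPMPPPPMPPPPMPPPPMPPPPMPPPPMPMPM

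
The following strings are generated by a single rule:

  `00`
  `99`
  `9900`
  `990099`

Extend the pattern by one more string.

Each term (from the third on) is the previous term followed by the one before it: term 3 = 99·00 = 9900.
The next term joins 990099 and 9900.

9900999900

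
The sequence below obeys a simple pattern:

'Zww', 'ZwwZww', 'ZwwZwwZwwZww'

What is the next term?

ZwwZwwZwwZwwZwwZwwZwwZww

Each string is two copies of the previous one concatenated.
So the next term is two copies of ZwwZwwZwwZww.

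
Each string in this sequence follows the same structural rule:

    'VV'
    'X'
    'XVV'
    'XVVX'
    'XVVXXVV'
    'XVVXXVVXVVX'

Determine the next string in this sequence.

XVVXXVVXVVXXVVXXVV

Each term (from the third on) is the previous term followed by the one before it: term 3 = X·VV = XVV.
The next term joins XVVXXVVXVVX and XVVXXVV.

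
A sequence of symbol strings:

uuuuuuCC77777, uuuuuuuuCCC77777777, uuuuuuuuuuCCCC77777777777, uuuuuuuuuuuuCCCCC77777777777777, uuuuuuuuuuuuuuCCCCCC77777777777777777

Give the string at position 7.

uuuuuuuuuuuuuuuuuuCCCCCCCC77777777777777777777777

Each string has the form u^{2n+2} C^{n} 7^{3n-1}, where the shown terms are n = 2, 3, 4, 5, 6.
At n = 8 the blocks have lengths 18, 8, 23.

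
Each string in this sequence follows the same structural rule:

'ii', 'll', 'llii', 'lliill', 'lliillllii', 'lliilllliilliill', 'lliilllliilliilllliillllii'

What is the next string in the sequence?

lliilllliilliilllliilllliilliilllliilliill

Each term (from the third on) is the previous term followed by the one before it: term 3 = ll·ii = llii.
The next term joins lliilllliilliilllliillllii and lliilllliilliill.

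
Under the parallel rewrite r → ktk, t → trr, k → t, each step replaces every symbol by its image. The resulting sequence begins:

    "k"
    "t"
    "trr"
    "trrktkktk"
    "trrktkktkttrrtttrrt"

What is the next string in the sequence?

trrktkktkttrrtttrrttrrtrrktkktktrrtrrtrrktkktktrr

Replace each of the 19 characters of trrktkktkttrrtttrrt in place — trr ktk ktk t trr t t trr t trr trr ktk ktk trr trr trr ktk ktk trr — and concatenate.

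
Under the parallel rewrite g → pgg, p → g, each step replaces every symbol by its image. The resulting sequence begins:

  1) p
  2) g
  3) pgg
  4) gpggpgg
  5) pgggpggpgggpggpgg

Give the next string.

Replace each of the 17 characters of pgggpggpgggpggpgg in place — g pgg pgg pgg g pgg pgg g pgg pgg pgg g pgg pgg g pgg pgg — and concatenate.

gpggpggpgggpggpgggpggpggpgggpggpgggpggpgg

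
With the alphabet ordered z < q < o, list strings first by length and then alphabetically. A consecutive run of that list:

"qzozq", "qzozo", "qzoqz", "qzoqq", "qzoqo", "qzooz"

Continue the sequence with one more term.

Treat qzooz as a base-3 numeral over the given alphabet and add one, carrying through any trailing o's.

qzooq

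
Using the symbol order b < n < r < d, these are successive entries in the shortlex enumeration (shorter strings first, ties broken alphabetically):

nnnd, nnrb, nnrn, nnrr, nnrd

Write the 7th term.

nndn

Continuing the enumeration 2 steps past nnrd: nnrd → nndb → (answer).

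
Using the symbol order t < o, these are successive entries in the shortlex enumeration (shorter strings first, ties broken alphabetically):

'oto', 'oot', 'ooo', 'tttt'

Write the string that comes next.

Treat tttt as a base-2 numeral over the given alphabet and add one, carrying through any trailing o's.

ttto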